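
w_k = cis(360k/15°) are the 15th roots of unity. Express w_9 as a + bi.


Angle = 360*9/15 = 216°
a = cos(216°) = -0.8090
b = sin(216°) = -0.5878

-0.8090 - 0.5878i


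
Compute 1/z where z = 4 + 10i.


|z|^2 = 16+100 = 116
1/z = (4 - 10i)/116

1/z = 0.0345 - 0.0862i


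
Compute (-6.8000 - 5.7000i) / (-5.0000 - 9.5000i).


Conjugate of z2 = -5.0000 + 9.5000i
Numerator: (-6.8000 - 5.7000i)(-5.0000 + 9.5000i) = 88.1500 - 36.1000i
Denominator: (-5)^2 + (-9.5)^2 = 115.25
Result = (88.1500 - 36.1000i)/115.25

0.7649 - 0.3132i


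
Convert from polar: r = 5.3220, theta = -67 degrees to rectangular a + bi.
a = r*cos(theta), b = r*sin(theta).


a = 5.3220*cos(-67°) = 5.3220*0.39073 = 2.0795
b = 5.3220*sin(-67°) = 5.3220*(-0.9205) = -4.8989

2.0795 - 4.8989i


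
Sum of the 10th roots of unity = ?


The sum of all 10th roots of unity is 0.
Geometric series: (1 - w^10)/(1 - w) = (1-1)/(1-w) = 0 since w^10 = 1, w ≠ 1.
Alternatively: coefficient of z^9 in z^10 - 1 is 0.

0


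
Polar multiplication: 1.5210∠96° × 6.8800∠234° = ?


r = 1.5210 * 6.8800 = 10.4645
theta = 96° + 234° = 330° = 330° (mod 360)

10.4645 cis(330°)


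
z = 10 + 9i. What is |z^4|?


|z| = sqrt(100+81) = sqrt(181) = 13.4536
|z^4| = |z|^4 = (sqrt(181))^4 = 181^2 = 32761

|z^4| = 32761


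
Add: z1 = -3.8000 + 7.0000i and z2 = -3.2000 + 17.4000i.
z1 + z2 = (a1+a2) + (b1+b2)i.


Real: -3.8 - 3.2 = -7
Imag: 7 + 17.4 = 24.4

-7.0000 + 24.4000i


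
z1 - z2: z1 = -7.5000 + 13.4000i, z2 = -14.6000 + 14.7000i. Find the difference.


Real: -7.5 + 14.6 = 7.1
Imag: 13.4 - 14.7 = -1.3

7.1000 - 1.3000i


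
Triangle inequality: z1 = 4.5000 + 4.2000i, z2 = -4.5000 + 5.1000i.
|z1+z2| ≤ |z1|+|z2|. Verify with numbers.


|z1| = sqrt(4.5^2 + 4.2^2) = sqrt(37.89) = 6.1555
|z2| = sqrt((-4.5)^2 + 5.1^2) = sqrt(46.26) = 6.8015
z1+z2 = 9.3000i
|z1+z2| = sqrt(86.49) = 9.3000
|z1|+|z2| = 6.1555 + 6.8015 = 12.9570

|z1+z2| = 9.3000 ≤ |z1|+|z2| = 12.9570 (verified)


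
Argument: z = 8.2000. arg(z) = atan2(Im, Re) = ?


Re = 8.2, Im = 0
arg = atan2(0, 8.2) = 0 degrees

arg(z) = 0 degrees


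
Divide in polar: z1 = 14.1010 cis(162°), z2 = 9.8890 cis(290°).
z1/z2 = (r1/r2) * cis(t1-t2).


r = 14.1010 / 9.8890 = 1.4259
theta = 162° - 290° = -128° = 232° (mod 360)

1.4259 cis(232°)


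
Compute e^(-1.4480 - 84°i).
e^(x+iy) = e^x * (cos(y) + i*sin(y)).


e^-1.4480 = 0.23504
cos(-84°) = 0.1045
sin(-84°) = -0.99452
Real = 0.23504*0.1045 = 0.0246
Imag = 0.23504*(-0.99452) = -0.2338

0.0246 - 0.2338i


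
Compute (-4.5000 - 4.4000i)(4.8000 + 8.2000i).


Real = -4.5*4.8 - (-4.4)*8.2 = -21.6 - (-36.08) = 14.48
Imag = -4.5*8.2 + 4.8*(-4.4) = -36.9 - (21.12) = -58.02

14.4800 - 58.0200i


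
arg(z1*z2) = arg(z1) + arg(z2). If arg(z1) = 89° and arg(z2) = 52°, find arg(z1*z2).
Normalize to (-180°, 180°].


arg(z1*z2) = 89° + 52° = 141°
Normalized to (-180°, 180°]: 141°

141°


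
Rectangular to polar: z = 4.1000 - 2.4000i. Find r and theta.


r = sqrt(16.81+5.76) = sqrt(22.57) = 4.7508
theta = atan2(-2.4, 4.1) = -30.3432 degrees

r = 4.7508, theta = -30.3432 degrees


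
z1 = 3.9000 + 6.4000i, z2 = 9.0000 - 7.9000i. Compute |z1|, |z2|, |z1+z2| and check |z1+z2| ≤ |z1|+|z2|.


|z1| = sqrt(3.9^2 + 6.4^2) = sqrt(56.17) = 7.4947
|z2| = sqrt(9^2 + (-7.9)^2) = sqrt(143.41) = 11.9754
z1+z2 = 12.9000 - 1.5000i
|z1+z2| = sqrt(168.66) = 12.9869
|z1|+|z2| = 7.4947 + 11.9754 = 19.4701

|z1+z2| = 12.9869 ≤ |z1|+|z2| = 19.4701 (verified)


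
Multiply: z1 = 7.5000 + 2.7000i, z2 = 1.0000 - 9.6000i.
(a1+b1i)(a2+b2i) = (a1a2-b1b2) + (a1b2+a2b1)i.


Real = 7.5*1 - 2.7*(-9.6) = 7.5 - (-25.92) = 33.42
Imag = 7.5*(-9.6) + 1*2.7 = -72 + 2.7 = -69.3

33.4200 - 69.3000i


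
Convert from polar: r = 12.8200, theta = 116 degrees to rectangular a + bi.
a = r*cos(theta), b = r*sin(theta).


a = 12.8200*cos(116°) = 12.8200*(-0.43837) = -5.6199
b = 12.8200*sin(116°) = 12.8200*0.89879 = 11.5225

-5.6199 + 11.5225i


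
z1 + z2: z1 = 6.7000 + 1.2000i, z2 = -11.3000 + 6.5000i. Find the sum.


Real: 6.7 - 11.3 = -4.6
Imag: 1.2 + 6.5 = 7.7

-4.6000 + 7.7000i


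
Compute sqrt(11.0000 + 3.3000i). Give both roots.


|z| = sqrt(121+10.89) = 11.4843
sqrt((|z|+a)/2) = sqrt((11.4843+11)/2) = sqrt(11.2422) = 3.3529
sqrt((|z|-a)/2) = sqrt((11.4843-11)/2) = sqrt(0.2422) = 0.4921

±(3.3529 + 0.4921i) i.e. 3.3529 + 0.4921i and -3.3529 - 0.4921i


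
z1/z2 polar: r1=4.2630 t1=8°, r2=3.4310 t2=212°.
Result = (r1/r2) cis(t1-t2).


r = 4.2630 / 3.4310 = 1.2425
theta = 8° - 212° = -204° = 156° (mod 360)

1.2425 cis(156°)


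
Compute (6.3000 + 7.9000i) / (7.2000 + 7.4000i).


Conjugate of z2 = 7.2000 - 7.4000i
Numerator: (6.3000 + 7.9000i)(7.2000 - 7.4000i) = 103.8200 + 10.2600i
Denominator: 7.2^2 + 7.4^2 = 106.6
Result = (103.8200 + 10.2600i)/106.6

0.9739 + 0.0962i


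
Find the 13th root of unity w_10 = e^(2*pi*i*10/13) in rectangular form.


Angle = 360*10/13 = 276.9231°
a = cos(276.9231°) = 0.1205
b = sin(276.9231°) = -0.9927

0.1205 - 0.9927i


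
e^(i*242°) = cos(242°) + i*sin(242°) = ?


cos(242°) = -0.4695
sin(242°) = -0.8829

e^(i*242°) = -0.4695 - 0.8829i


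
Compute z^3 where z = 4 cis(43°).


r^3 = 4^3 = 64
n*theta = 3*43° = 129° = 129° (mod 360)
a = 64*cos(129°) = -40.2765
b = 64*sin(129°) = 49.7373

64 cis(129°) = -40.2765 + 49.7373i


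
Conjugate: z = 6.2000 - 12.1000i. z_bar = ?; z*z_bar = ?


z_bar = 6.2000 + 12.1000i
z*z_bar = 6.2^2 + (-12.1)^2 = 38.44 + 146.41 = 184.85

z_bar = 6.2000 + 12.1000i, z*z_bar = 184.85


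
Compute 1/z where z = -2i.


|z|^2 = 0+4 = 4
1/z = (0 + 2i)/4

1/z = 0 + 0.5000i


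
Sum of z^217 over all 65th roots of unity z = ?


The roots are w_k = w^k with w = e^(2*pi*i/65), and (w^k)^217 = (w^217)^k.
So S = 1 + u + u^2 + ... + u^(64) with u = w^217.
217 = 3*65 + 22, so 217 is not a multiple of 65: u = (w^65)^3 * w^22 = w^22 ≠ 1 (w is a primitive 65th root), while u^65 = (w^65)^217 = 1.
Geometric series: S = (1 - u^65)/(1 - u) = (1 - 1)/(1 - u) = 0

S = 0


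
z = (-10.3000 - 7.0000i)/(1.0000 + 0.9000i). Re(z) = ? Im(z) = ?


Multiply by conjugate: (-10.3000 - 7.0000i)(1.0000 - 0.9000i) / (1^2 + 0.9^2)
Numerator real = -10.3*1 - (7)*0.9 = -16.6
Numerator imag = -7*1 - (-10.3)*0.9 = 2.27
Denominator = 1.81
Re(z) = -16.6/1.81 = -9.1713
Im(z) = 2.27/1.81 = 1.2541

Re(z) = -9.1713, Im(z) = 1.2541


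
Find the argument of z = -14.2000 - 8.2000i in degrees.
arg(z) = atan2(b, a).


Re = -14.2, Im = -8.2
arg = atan2(-8.2, -14.2) = -149.9951 degrees

arg(z) = -149.9951 degrees


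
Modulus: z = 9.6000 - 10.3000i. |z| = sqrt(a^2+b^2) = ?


|z| = sqrt(9.6^2 + (-10.3)^2) = sqrt(92.16 + 106.09) = sqrt(198.25) = 14.0801

|z| = 14.0801


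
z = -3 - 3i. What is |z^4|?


|z| = sqrt(9+9) = sqrt(18) = 4.2426
|z^4| = |z|^4 = (sqrt(18))^4 = 18^2 = 324

|z^4| = 324


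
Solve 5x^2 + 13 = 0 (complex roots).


disc = 0^2 - 4*5*13 = 0 - 260 = -260
sqrt(|disc|) = sqrt(260) = 16.1245
Real part = 0/(2*5) = 0
Imag part = 16.1245/(2*5) = 1.6125

0 ± 1.6125i


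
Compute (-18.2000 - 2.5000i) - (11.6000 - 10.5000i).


Real: -18.2 - 11.6 = -29.8
Imag: -2.5 + 10.5 = 8

-29.8000 + 8.0000i


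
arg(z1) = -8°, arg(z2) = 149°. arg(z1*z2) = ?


arg(z1*z2) = -8° + 149° = 141°
Normalized to (-180°, 180°]: 141°

141°


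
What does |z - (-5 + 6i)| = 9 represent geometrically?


|z - z0| = r is a circle with center z0 and radius r.
Center = (-5, 6), radius = 9

Circle with center (-5, 6) and radius 9


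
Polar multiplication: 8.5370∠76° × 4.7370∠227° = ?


r = 8.5370 * 4.7370 = 40.4398
theta = 76° + 227° = 303° = 303° (mod 360)

40.4398 cis(303°)


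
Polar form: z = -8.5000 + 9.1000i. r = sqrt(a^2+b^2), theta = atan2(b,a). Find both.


r = sqrt(72.25+82.81) = sqrt(155.06) = 12.4523
theta = atan2(9.1, -8.5) = 133.0475 degrees

r = 12.4523, theta = 133.0475 degrees


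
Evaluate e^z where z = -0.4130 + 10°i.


e^-0.4130 = 0.6617
cos(10°) = 0.9848
sin(10°) = 0.1736
Real = 0.6617*0.9848 = 0.6516
Imag = 0.6617*0.1736 = 0.1149

0.6516 + 0.1149i


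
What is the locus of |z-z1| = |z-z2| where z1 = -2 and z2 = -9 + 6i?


Equal distances means the locus is the perpendicular bisector of z1 and z2.
Midpoint = ((-2+(-9))/2, (0+6)/2) = (-5.5000, 3.0000)

Perpendicular bisector through (-5.5000, 3.0000)


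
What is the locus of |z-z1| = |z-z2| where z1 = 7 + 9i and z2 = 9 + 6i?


Equal distances means the locus is the perpendicular bisector of z1 and z2.
Midpoint = ((7+9)/2, (9+6)/2) = (8.0000, 7.5000)

Perpendicular bisector through (8.0000, 7.5000)


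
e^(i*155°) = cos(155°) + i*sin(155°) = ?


cos(155°) = -0.9063
sin(155°) = 0.4226

e^(i*155°) = -0.9063 + 0.4226i


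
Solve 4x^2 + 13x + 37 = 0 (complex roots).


disc = 13^2 - 4*4*37 = 169 - 592 = -423
sqrt(|disc|) = sqrt(423) = 20.5670
Real part = -13/(2*4) = -1.6250
Imag part = 20.5670/(2*4) = 2.5709

-1.6250 ± 2.5709i


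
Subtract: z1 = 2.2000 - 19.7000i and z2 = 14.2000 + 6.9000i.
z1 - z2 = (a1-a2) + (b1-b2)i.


Real: 2.2 - 14.2 = -12
Imag: -19.7 - 6.9 = -26.6

-12.0000 - 26.6000i


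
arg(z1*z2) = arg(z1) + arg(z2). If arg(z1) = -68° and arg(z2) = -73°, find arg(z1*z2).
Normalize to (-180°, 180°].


arg(z1*z2) = -68° - 73° = -141°
Normalized to (-180°, 180°]: -141°

-141°


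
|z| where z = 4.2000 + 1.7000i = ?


|z| = sqrt(4.2^2 + 1.7^2) = sqrt(17.64 + 2.89) = sqrt(20.53) = 4.5310

|z| = 4.5310


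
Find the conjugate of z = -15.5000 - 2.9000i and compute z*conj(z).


z_bar = -15.5000 + 2.9000i
z*z_bar = (-15.5)^2 + (-2.9)^2 = 240.25 + 8.41 = 248.66

z_bar = -15.5000 + 2.9000i, z*z_bar = 248.66


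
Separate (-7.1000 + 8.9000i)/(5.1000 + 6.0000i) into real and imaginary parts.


Multiply by conjugate: (-7.1000 + 8.9000i)(5.1000 - 6.0000i) / (5.1^2 + 6^2)
Numerator real = -7.1*5.1 + 8.9*6 = 17.19
Numerator imag = 8.9*5.1 - (-7.1)*6 = 87.99
Denominator = 62.01
Re(z) = 17.19/62.01 = 0.2772
Im(z) = 87.99/62.01 = 1.4190

Re(z) = 0.2772, Im(z) = 1.4190


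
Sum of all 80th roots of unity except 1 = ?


With w = e^(2*pi*i/80), all 80 of the 80th roots of unity w^0 = 1, w, ..., w^(79) sum to 0: 1 + w + ... + w^(79) = (1 - w^80)/(1 - w) = 0 since w^80 = 1, w ≠ 1.
Removing the root 1: w + w^2 + ... + w^(79) = 0 - 1 = -1

Sum = -1


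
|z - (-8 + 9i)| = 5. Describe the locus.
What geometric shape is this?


|z - z0| = r is a circle with center z0 and radius r.
Center = (-8, 9), radius = 5

Circle with center (-8, 9) and radius 5


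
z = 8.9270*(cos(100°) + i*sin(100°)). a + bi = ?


a = 8.9270*cos(100°) = 8.9270*(-0.17365) = -1.5502
b = 8.9270*sin(100°) = 8.9270*0.98481 = 8.7914

-1.5502 + 8.7914i


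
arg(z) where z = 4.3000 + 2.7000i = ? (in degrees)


Re = 4.3, Im = 2.7
arg = atan2(2.7, 4.3) = 32.1250 degrees

arg(z) = 32.1250 degrees


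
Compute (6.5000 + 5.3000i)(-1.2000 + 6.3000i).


Real = 6.5*(-1.2) - 5.3*6.3 = -7.8 - 33.39 = -41.19
Imag = 6.5*6.3 - (1.2)*5.3 = 40.95 - (6.36) = 34.59

-41.1900 + 34.5900i


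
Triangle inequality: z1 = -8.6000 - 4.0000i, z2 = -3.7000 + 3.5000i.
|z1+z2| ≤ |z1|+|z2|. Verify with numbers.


|z1| = sqrt((-8.6)^2 + (-4)^2) = sqrt(89.96) = 9.4847
|z2| = sqrt((-3.7)^2 + 3.5^2) = sqrt(25.94) = 5.0931
z1+z2 = -12.3000 - 0.5000i
|z1+z2| = sqrt(151.54) = 12.3102
|z1|+|z2| = 9.4847 + 5.0931 = 14.5778

|z1+z2| = 12.3102 ≤ |z1|+|z2| = 14.5778 (verified)


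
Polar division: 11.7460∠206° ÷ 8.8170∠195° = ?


r = 11.7460 / 8.8170 = 1.3322
theta = 206° - 195° = 11° = 11° (mod 360)

1.3322 cis(11°)


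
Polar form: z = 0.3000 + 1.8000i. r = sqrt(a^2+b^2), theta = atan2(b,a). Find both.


r = sqrt(0.09+3.24) = sqrt(3.33) = 1.8248
theta = atan2(1.8, 0.3) = 80.5377 degrees

r = 1.8248, theta = 80.5377 degrees


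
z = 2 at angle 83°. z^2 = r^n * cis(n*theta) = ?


r^2 = 2^2 = 4
n*theta = 2*83° = 166° = 166° (mod 360)
a = 4*cos(166°) = -3.8812
b = 4*sin(166°) = 0.9677

4 cis(166°) = -3.8812 + 0.9677i


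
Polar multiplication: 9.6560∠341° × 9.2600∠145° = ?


r = 9.6560 * 9.2600 = 89.4146
theta = 341° + 145° = 486° = 126° (mod 360)

89.4146 cis(126°)


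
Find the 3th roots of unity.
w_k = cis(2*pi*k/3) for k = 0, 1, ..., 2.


The 3th roots of unity are cis(360k/3°) for k=0..2
Angle step = 360/3 = 120°
Primitive root: cis(120°)
Primitive root = -0.5000 + 0.8660i

3 roots at angles: 0°, 120°, 240°


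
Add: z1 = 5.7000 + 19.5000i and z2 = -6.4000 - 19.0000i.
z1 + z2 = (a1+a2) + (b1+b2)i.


Real: 5.7 - 6.4 = -0.7
Imag: 19.5 - 19 = 0.5

-0.7000 + 0.5000i


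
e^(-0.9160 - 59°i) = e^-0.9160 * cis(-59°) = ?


e^-0.9160 = 0.4001
cos(-59°) = 0.515
sin(-59°) = -0.8572
Real = 0.4001*0.515 = 0.2061
Imag = 0.4001*(-0.8572) = -0.3430

0.2061 - 0.3430i


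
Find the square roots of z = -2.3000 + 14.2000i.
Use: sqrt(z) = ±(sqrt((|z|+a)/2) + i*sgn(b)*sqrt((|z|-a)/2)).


|z| = sqrt(5.29+201.64) = 14.3851
sqrt((|z|+a)/2) = sqrt((14.3851+(-2.3))/2) = sqrt(6.0425) = 2.4582
sqrt((|z|-a)/2) = sqrt((14.3851-(-2.3))/2) = sqrt(8.3425) = 2.8883

±(2.4582 + 2.8883i) i.e. 2.4582 + 2.8883i and -2.4582 - 2.8883i


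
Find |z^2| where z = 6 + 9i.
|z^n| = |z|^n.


|z| = sqrt(36+81) = sqrt(117) = 10.8167
|z^2| = |z|^2 = (sqrt(117))^2 = 117

|z^2| = 117


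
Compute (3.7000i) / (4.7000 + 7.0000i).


Conjugate of z2 = 4.7000 - 7.0000i
Numerator: (3.7000i)(4.7000 - 7.0000i) = 25.9000 + 17.3900i
Denominator: 4.7^2 + 7^2 = 71.09
Result = (25.9000 + 17.3900i)/71.09

0.3643 + 0.2446i


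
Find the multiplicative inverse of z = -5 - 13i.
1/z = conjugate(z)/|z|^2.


|z|^2 = 25+169 = 194
1/z = (-5 + 13i)/194

1/z = -0.0258 + 0.0670i


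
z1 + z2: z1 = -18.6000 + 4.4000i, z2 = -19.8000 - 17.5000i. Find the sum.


Real: -18.6 - 19.8 = -38.4
Imag: 4.4 - 17.5 = -13.1

-38.4000 - 13.1000i


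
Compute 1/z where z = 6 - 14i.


|z|^2 = 36+196 = 232
1/z = (6 + 14i)/232

1/z = 0.0259 + 0.0603i


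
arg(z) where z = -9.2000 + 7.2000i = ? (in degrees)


Re = -9.2, Im = 7.2
arg = atan2(7.2, -9.2) = 141.9530 degrees

arg(z) = 141.9530 degrees


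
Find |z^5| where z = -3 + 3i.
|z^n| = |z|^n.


|z| = sqrt(9+9) = sqrt(18) = 4.2426
|z^5| = |z|^5 = (sqrt(18))^5 = 18^2 * sqrt(18) = 324*sqrt(18)

|z^5| = 324*sqrt(18) ≈ 1374.6156


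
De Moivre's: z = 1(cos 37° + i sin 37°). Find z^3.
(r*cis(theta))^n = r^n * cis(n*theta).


r^3 = 1^3 = 1
n*theta = 3*37° = 111° = 111° (mod 360)
a = 1*cos(111°) = -0.3584
b = 1*sin(111°) = 0.9336

1 cis(111°) = -0.3584 + 0.9336i


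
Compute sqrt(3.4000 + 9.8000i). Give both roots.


|z| = sqrt(11.56+96.04) = 10.3730
sqrt((|z|+a)/2) = sqrt((10.3730+3.4)/2) = sqrt(6.8865) = 2.6242
sqrt((|z|-a)/2) = sqrt((10.3730-3.4)/2) = sqrt(3.4865) = 1.8672

±(2.6242 + 1.8672i) i.e. 2.6242 + 1.8672i and -2.6242 - 1.8672i


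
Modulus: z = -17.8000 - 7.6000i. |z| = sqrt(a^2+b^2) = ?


|z| = sqrt((-17.8)^2 + (-7.6)^2) = sqrt(316.84 + 57.76) = sqrt(374.6) = 19.3546

|z| = 19.3546


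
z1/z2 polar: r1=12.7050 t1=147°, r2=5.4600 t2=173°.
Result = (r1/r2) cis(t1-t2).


r = 12.7050 / 5.4600 = 2.3269
theta = 147° - 173° = -26° = 334° (mod 360)

2.3269 cis(334°)


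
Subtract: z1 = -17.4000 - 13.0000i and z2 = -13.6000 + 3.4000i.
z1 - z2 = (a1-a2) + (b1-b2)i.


Real: -17.4 + 13.6 = -3.8
Imag: -13 - 3.4 = -16.4

-3.8000 - 16.4000i


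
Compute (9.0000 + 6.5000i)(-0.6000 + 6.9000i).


Real = 9*(-0.6) - 6.5*6.9 = -5.4 - 44.85 = -50.25
Imag = 9*6.9 - (0.6)*6.5 = 62.1 - (3.9) = 58.2

-50.2500 + 58.2000i


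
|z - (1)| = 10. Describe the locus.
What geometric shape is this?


|z - z0| = r is a circle with center z0 and radius r.
Center = (1, 0), radius = 10

Circle with center (1, 0) and radius 10


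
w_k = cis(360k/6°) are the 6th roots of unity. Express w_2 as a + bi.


Angle = 360*2/6 = 120°
a = cos(120°) = -0.5000
b = sin(120°) = 0.8660

-0.5000 + 0.8660i


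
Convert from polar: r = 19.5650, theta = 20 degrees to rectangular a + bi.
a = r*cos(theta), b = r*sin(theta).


a = 19.5650*cos(20°) = 19.5650*0.939693 = 18.3851
b = 19.5650*sin(20°) = 19.5650*0.34202 = 6.6916

18.3851 + 6.6916i


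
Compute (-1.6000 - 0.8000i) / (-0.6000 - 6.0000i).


Conjugate of z2 = -0.6000 + 6.0000i
Numerator: (-1.6000 - 0.8000i)(-0.6000 + 6.0000i) = 5.7600 - 9.1200i
Denominator: (-0.6)^2 + (-6)^2 = 36.36
Result = (5.7600 - 9.1200i)/36.36

0.1584 - 0.2508i


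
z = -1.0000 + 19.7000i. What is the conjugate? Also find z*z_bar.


z_bar = -1.0000 - 19.7000i
z*z_bar = (-1)^2 + 19.7^2 = 1 + 388.09 = 389.09

z_bar = -1.0000 - 19.7000i, z*z_bar = 389.09


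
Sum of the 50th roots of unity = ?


The sum of all 50th roots of unity is 0.
Geometric series: (1 - w^50)/(1 - w) = (1-1)/(1-w) = 0 since w^50 = 1, w ≠ 1.
Alternatively: coefficient of z^49 in z^50 - 1 is 0.

0


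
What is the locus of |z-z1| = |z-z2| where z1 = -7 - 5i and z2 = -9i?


Equal distances means the locus is the perpendicular bisector of z1 and z2.
Midpoint = ((-7+0)/2, (-5+(-9))/2) = (-3.5000, -7.0000)

Perpendicular bisector through (-3.5000, -7.0000)


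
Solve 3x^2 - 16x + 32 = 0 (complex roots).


disc = (-16)^2 - 4*3*32 = 256 - 384 = -128
sqrt(|disc|) = sqrt(128) = 11.3137
Real part = 16/(2*3) = 2.6667
Imag part = 11.3137/(2*3) = 1.8856

2.6667 ± 1.8856i


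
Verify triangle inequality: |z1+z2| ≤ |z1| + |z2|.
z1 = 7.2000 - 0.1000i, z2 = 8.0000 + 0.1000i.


|z1| = sqrt(7.2^2 + (-0.1)^2) = sqrt(51.85) = 7.2007
|z2| = sqrt(8^2 + 0.1^2) = sqrt(64.01) = 8.0006
z1+z2 = 15.2000
|z1+z2| = sqrt(231.04) = 15.2000
|z1|+|z2| = 7.2007 + 8.0006 = 15.2013

|z1+z2| = 15.2000 ≤ |z1|+|z2| = 15.2013 (verified)


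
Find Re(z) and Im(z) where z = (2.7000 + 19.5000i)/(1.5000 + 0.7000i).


Multiply by conjugate: (2.7000 + 19.5000i)(1.5000 - 0.7000i) / (1.5^2 + 0.7^2)
Numerator real = 2.7*1.5 + 19.5*0.7 = 17.7
Numerator imag = 19.5*1.5 - 2.7*0.7 = 27.36
Denominator = 2.74
Re(z) = 17.7/2.74 = 6.4599
Im(z) = 27.36/2.74 = 9.9854

Re(z) = 6.4599, Im(z) = 9.9854


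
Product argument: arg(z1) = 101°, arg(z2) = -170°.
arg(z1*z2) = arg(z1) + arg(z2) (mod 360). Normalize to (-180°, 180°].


arg(z1*z2) = 101° - 170° = -69°
Normalized to (-180°, 180°]: -69°

-69°


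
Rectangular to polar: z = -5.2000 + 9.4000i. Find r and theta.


r = sqrt(27.04+88.36) = sqrt(115.4) = 10.7424
theta = atan2(9.4, -5.2) = 118.9510 degrees

r = 10.7424, theta = 118.9510 degrees


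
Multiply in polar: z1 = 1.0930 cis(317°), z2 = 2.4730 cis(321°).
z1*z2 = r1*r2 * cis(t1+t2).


r = 1.0930 * 2.4730 = 2.7030
theta = 317° + 321° = 638° = 278° (mod 360)

2.7030 cis(278°)


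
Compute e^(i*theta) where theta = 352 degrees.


cos(352°) = 0.9903
sin(352°) = -0.1392

e^(i*352°) = 0.9903 - 0.1392i


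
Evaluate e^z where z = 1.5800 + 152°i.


e^1.5800 = 4.8550
cos(152°) = -0.88295
sin(152°) = 0.46947
Real = 4.8550*(-0.88295) = -4.2867
Imag = 4.8550*0.46947 = 2.2793

-4.2867 + 2.2793i


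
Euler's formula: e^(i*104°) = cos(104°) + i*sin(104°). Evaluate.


cos(104°) = -0.2419
sin(104°) = 0.9703

e^(i*104°) = -0.2419 + 0.9703i


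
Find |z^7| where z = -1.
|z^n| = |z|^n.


|z| = sqrt(1+0) = sqrt(1) = 1
|z^7| = |z|^7 = 1^7 = 1

|z^7| = 1


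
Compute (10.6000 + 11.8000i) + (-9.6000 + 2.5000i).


Real: 10.6 - 9.6 = 1
Imag: 11.8 + 2.5 = 14.3

1.0000 + 14.3000i


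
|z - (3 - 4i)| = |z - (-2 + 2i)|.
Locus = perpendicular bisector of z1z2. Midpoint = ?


Equal distances means the locus is the perpendicular bisector of z1 and z2.
Midpoint = ((3+(-2))/2, (-4+2)/2) = (0.5000, -1.0000)

Perpendicular bisector through (0.5000, -1.0000)


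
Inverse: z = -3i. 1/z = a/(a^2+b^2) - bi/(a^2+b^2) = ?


|z|^2 = 0+9 = 9
1/z = (0 + 3i)/9

1/z = 0 + 0.3333i


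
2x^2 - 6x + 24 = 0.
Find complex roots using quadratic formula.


disc = (-6)^2 - 4*2*24 = 36 - 192 = -156
sqrt(|disc|) = sqrt(156) = 12.4900
Real part = 6/(2*2) = 1.5000
Imag part = 12.4900/(2*2) = 3.1225

1.5000 ± 3.1225i


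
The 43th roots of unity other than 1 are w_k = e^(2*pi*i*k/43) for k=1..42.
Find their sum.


With w = e^(2*pi*i/43), all 43 of the 43th roots of unity w^0 = 1, w, ..., w^(42) sum to 0: 1 + w + ... + w^(42) = (1 - w^43)/(1 - w) = 0 since w^43 = 1, w ≠ 1.
Removing the root 1: w + w^2 + ... + w^(42) = 0 - 1 = -1

Sum = -1


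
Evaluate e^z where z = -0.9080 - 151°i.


e^-0.9080 = 0.40333
cos(-151°) = -0.8746
sin(-151°) = -0.4848
Real = 0.40333*(-0.8746) = -0.3528
Imag = 0.40333*(-0.4848) = -0.1955

-0.3528 - 0.1955i


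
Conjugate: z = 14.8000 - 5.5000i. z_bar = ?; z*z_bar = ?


z_bar = 14.8000 + 5.5000i
z*z_bar = 14.8^2 + (-5.5)^2 = 219.04 + 30.25 = 249.29

z_bar = 14.8000 + 5.5000i, z*z_bar = 249.29


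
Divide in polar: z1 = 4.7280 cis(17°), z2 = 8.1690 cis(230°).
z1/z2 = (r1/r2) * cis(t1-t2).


r = 4.7280 / 8.1690 = 0.5788
theta = 17° - 230° = -213° = 147° (mod 360)

0.5788 cis(147°)


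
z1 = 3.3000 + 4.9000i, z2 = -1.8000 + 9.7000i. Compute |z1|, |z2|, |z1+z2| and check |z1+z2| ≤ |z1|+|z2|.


|z1| = sqrt(3.3^2 + 4.9^2) = sqrt(34.9) = 5.9076
|z2| = sqrt((-1.8)^2 + 9.7^2) = sqrt(97.33) = 9.8656
z1+z2 = 1.5000 + 14.6000i
|z1+z2| = sqrt(215.41) = 14.6769
|z1|+|z2| = 5.9076 + 9.8656 = 15.7732

|z1+z2| = 14.6769 ≤ |z1|+|z2| = 15.7732 (verified)


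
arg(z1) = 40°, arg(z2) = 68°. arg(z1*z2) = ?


arg(z1*z2) = 40° + 68° = 108°
Normalized to (-180°, 180°]: 108°

108°


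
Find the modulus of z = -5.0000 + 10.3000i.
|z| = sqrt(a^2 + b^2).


|z| = sqrt((-5)^2 + 10.3^2) = sqrt(25 + 106.09) = sqrt(131.09) = 11.4495

|z| = 11.4495


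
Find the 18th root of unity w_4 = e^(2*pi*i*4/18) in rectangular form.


Angle = 360*4/18 = 80°
a = cos(80°) = 0.1736
b = sin(80°) = 0.9848

0.1736 + 0.9848i


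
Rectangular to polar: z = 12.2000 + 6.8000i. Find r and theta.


r = sqrt(148.84+46.24) = sqrt(195.08) = 13.9671
theta = atan2(6.8, 12.2) = 29.1343 degrees

r = 13.9671, theta = 29.1343 degrees


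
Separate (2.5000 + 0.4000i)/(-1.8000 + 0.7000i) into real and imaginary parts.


Multiply by conjugate: (2.5000 + 0.4000i)(-1.8000 - 0.7000i) / ((-1.8)^2 + 0.7^2)
Numerator real = 2.5*(-1.8) + 0.4*0.7 = -4.22
Numerator imag = 0.4*(-1.8) - 2.5*0.7 = -2.47
Denominator = 3.73
Re(z) = -4.22/3.73 = -1.1314
Im(z) = -2.47/3.73 = -0.6622

Re(z) = -1.1314, Im(z) = -0.6622


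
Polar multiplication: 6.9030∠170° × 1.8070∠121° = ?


r = 6.9030 * 1.8070 = 12.4737
theta = 170° + 121° = 291° = 291° (mod 360)

12.4737 cis(291°)


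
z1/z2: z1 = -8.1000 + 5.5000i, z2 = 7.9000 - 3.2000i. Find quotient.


Conjugate of z2 = 7.9000 + 3.2000i
Numerator: (-8.1000 + 5.5000i)(7.9000 + 3.2000i) = -81.5900 + 17.5300i
Denominator: 7.9^2 + (-3.2)^2 = 72.65
Result = (-81.5900 + 17.5300i)/72.65

-1.1231 + 0.2413i


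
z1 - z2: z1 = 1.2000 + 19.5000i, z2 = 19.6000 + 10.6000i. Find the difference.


Real: 1.2 - 19.6 = -18.4
Imag: 19.5 - 10.6 = 8.9

-18.4000 + 8.9000i


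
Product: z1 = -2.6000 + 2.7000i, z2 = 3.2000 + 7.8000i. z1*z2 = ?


Real = -2.6*3.2 - 2.7*7.8 = -8.32 - 21.06 = -29.38
Imag = -2.6*7.8 + 3.2*2.7 = -20.28 + 8.64 = -11.64

-29.3800 - 11.6400i


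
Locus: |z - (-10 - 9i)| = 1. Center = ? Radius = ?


|z - z0| = r is a circle with center z0 and radius r.
Center = (-10, -9), radius = 1

Circle with center (-10, -9) and radius 1


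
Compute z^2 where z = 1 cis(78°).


r^2 = 1^2 = 1
n*theta = 2*78° = 156° = 156° (mod 360)
a = 1*cos(156°) = -0.9135
b = 1*sin(156°) = 0.4067

1 cis(156°) = -0.9135 + 0.4067i


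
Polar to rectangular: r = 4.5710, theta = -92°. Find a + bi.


a = 4.5710*cos(-92°) = 4.5710*(-0.0349) = -0.1595
b = 4.5710*sin(-92°) = 4.5710*(-0.99939) = -4.5682

-0.1595 - 4.5682i


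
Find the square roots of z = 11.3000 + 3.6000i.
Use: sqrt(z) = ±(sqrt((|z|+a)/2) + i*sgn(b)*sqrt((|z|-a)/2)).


|z| = sqrt(127.69+12.96) = 11.8596
sqrt((|z|+a)/2) = sqrt((11.8596+11.3)/2) = sqrt(11.5798) = 3.4029
sqrt((|z|-a)/2) = sqrt((11.8596-11.3)/2) = sqrt(0.2798) = 0.5290

±(3.4029 + 0.5290i) i.e. 3.4029 + 0.5290i and -3.4029 - 0.5290i


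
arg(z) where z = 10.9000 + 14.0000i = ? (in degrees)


Re = 10.9, Im = 14
arg = atan2(14, 10.9) = 52.0967 degrees

arg(z) = 52.0967 degrees


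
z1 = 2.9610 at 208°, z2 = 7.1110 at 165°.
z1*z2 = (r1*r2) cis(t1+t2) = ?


r = 2.9610 * 7.1110 = 21.0557
theta = 208° + 165° = 373° = 13° (mod 360)

21.0557 cis(13°)


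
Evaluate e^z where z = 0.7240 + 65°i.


e^0.7240 = 2.0627
cos(65°) = 0.4226
sin(65°) = 0.9063
Real = 2.0627*0.4226 = 0.8717
Imag = 2.0627*0.9063 = 1.8694

0.8717 + 1.8694i


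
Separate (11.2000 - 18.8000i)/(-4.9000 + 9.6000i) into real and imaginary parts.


Multiply by conjugate: (11.2000 - 18.8000i)(-4.9000 - 9.6000i) / ((-4.9)^2 + 9.6^2)
Numerator real = 11.2*(-4.9) - (18.8)*9.6 = -235.36
Numerator imag = -18.8*(-4.9) - 11.2*9.6 = -15.4
Denominator = 116.17
Re(z) = -235.36/116.17 = -2.0260
Im(z) = -15.4/116.17 = -0.1326

Re(z) = -2.0260, Im(z) = -0.1326


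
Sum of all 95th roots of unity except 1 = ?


With w = e^(2*pi*i/95), all 95 of the 95th roots of unity w^0 = 1, w, ..., w^(94) sum to 0: 1 + w + ... + w^(94) = (1 - w^95)/(1 - w) = 0 since w^95 = 1, w ≠ 1.
Removing the root 1: w + w^2 + ... + w^(94) = 0 - 1 = -1

Sum = -1


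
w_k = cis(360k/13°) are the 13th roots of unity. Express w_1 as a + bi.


Angle = 360*1/13 = 27.6923°
a = cos(27.6923°) = 0.8855
b = sin(27.6923°) = 0.4647

0.8855 + 0.4647i


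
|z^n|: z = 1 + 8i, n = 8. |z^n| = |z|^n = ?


|z| = sqrt(1+64) = sqrt(65) = 8.0623
|z^8| = |z|^8 = (sqrt(65))^8 = 65^4 = 17850625

|z^8| = 17850625


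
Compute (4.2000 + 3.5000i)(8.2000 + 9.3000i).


Real = 4.2*8.2 - 3.5*9.3 = 34.44 - 32.55 = 1.89
Imag = 4.2*9.3 + 8.2*3.5 = 39.06 + 28.7 = 67.76

1.8900 + 67.7600i


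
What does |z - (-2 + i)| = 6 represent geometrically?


|z - z0| = r is a circle with center z0 and radius r.
Center = (-2, 1), radius = 6

Circle with center (-2, 1) and radius 6


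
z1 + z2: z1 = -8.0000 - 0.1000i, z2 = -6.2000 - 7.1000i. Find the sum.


Real: -8 - 6.2 = -14.2
Imag: -0.1 - 7.1 = -7.2

-14.2000 - 7.2000i


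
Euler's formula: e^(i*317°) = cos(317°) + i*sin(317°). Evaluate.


cos(317°) = 0.7314
sin(317°) = -0.6820

e^(i*317°) = 0.7314 - 0.6820i


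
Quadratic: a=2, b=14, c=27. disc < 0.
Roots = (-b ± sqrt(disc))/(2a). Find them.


disc = 14^2 - 4*2*27 = 196 - 216 = -20
sqrt(|disc|) = sqrt(20) = 4.4721
Real part = -14/(2*2) = -3.5000
Imag part = 4.4721/(2*2) = 1.1180

-3.5000 ± 1.1180i


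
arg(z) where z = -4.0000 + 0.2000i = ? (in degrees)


Re = -4, Im = 0.2
arg = atan2(0.2, -4) = 177.1376 degrees

arg(z) = 177.1376 degrees


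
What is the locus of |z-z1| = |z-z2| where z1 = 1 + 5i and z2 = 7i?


Equal distances means the locus is the perpendicular bisector of z1 and z2.
Midpoint = ((1+0)/2, (5+7)/2) = (0.5000, 6.0000)

Perpendicular bisector through (0.5000, 6.0000)


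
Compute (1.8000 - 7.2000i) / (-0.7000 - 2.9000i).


Conjugate of z2 = -0.7000 + 2.9000i
Numerator: (1.8000 - 7.2000i)(-0.7000 + 2.9000i) = 19.6200 + 10.2600i
Denominator: (-0.7)^2 + (-2.9)^2 = 8.9
Result = (19.6200 + 10.2600i)/8.9

2.2045 + 1.1528i


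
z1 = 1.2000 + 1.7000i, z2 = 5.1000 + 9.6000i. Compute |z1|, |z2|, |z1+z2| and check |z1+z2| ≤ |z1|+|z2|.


|z1| = sqrt(1.2^2 + 1.7^2) = sqrt(4.33) = 2.0809
|z2| = sqrt(5.1^2 + 9.6^2) = sqrt(118.17) = 10.8706
z1+z2 = 6.3000 + 11.3000i
|z1+z2| = sqrt(167.38) = 12.9375
|z1|+|z2| = 2.0809 + 10.8706 = 12.9515

|z1+z2| = 12.9375 ≤ |z1|+|z2| = 12.9515 (verified)


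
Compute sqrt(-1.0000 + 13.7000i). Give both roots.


|z| = sqrt(1+187.69) = 13.7364
sqrt((|z|+a)/2) = sqrt((13.7364+(-1))/2) = sqrt(6.3682) = 2.5235
sqrt((|z|-a)/2) = sqrt((13.7364-(-1))/2) = sqrt(7.3682) = 2.7144

±(2.5235 + 2.7144i) i.e. 2.5235 + 2.7144i and -2.5235 - 2.7144i


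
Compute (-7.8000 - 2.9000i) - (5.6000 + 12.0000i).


Real: -7.8 - 5.6 = -13.4
Imag: -2.9 - 12 = -14.9

-13.4000 - 14.9000i


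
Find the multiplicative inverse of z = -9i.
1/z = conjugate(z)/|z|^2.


|z|^2 = 0+81 = 81
1/z = (0 + 9i)/81

1/z = 0 + 0.1111i


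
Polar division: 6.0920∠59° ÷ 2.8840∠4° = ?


r = 6.0920 / 2.8840 = 2.1123
theta = 59° - 4° = 55° = 55° (mod 360)

2.1123 cis(55°)


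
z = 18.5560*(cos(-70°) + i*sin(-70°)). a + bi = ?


a = 18.5560*cos(-70°) = 18.5560*0.34202 = 6.3465
b = 18.5560*sin(-70°) = 18.5560*(-0.93969) = -17.4369

6.3465 - 17.4369i


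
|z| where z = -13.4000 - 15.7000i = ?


|z| = sqrt((-13.4)^2 + (-15.7)^2) = sqrt(179.56 + 246.49) = sqrt(426.05) = 20.6410

|z| = 20.6410


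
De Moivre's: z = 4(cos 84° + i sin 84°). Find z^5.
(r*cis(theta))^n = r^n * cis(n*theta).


r^5 = 4^5 = 1024
n*theta = 5*84° = 420° = 60° (mod 360)
a = 1024*cos(60°) = 512.0000
b = 1024*sin(60°) = 886.8100

1024 cis(60°) = 512.0000 + 886.8100i


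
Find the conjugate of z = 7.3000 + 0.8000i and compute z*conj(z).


z_bar = 7.3000 - 0.8000i
z*z_bar = 7.3^2 + 0.8^2 = 53.29 + 0.64 = 53.93

z_bar = 7.3000 - 0.8000i, z*z_bar = 53.93


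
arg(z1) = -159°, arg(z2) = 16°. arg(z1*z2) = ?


arg(z1*z2) = -159° + 16° = -143°
Normalized to (-180°, 180°]: -143°

-143°


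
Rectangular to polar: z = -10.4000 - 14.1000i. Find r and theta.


r = sqrt(108.16+198.81) = sqrt(306.97) = 17.5206
theta = atan2(-14.1, -10.4) = -126.4121 degrees

r = 17.5206, theta = -126.4121 degrees


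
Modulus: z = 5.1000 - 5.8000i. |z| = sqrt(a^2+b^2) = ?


|z| = sqrt(5.1^2 + (-5.8)^2) = sqrt(26.01 + 33.64) = sqrt(59.65) = 7.7233

|z| = 7.7233


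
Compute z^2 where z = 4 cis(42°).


r^2 = 4^2 = 16
n*theta = 2*42° = 84° = 84° (mod 360)
a = 16*cos(84°) = 1.6725
b = 16*sin(84°) = 15.9124

16 cis(84°) = 1.6725 + 15.9124i


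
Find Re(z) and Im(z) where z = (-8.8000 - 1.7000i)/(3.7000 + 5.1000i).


Multiply by conjugate: (-8.8000 - 1.7000i)(3.7000 - 5.1000i) / (3.7^2 + 5.1^2)
Numerator real = -8.8*3.7 - (1.7)*5.1 = -41.23
Numerator imag = -1.7*3.7 - (-8.8)*5.1 = 38.59
Denominator = 39.7
Re(z) = -41.23/39.7 = -1.0385
Im(z) = 38.59/39.7 = 0.9720

Re(z) = -1.0385, Im(z) = 0.9720


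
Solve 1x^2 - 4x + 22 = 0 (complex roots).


disc = (-4)^2 - 4*1*22 = 16 - 88 = -72
sqrt(|disc|) = sqrt(72) = 8.4853
Real part = 4/(2*1) = 2.0000
Imag part = 8.4853/(2*1) = 4.2426

2.0000 ± 4.2426i


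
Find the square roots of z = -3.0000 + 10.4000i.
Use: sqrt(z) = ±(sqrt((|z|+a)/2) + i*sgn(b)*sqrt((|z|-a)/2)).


|z| = sqrt(9+108.16) = 10.8240
sqrt((|z|+a)/2) = sqrt((10.8240+(-3))/2) = sqrt(3.9120) = 1.9779
sqrt((|z|-a)/2) = sqrt((10.8240-(-3))/2) = sqrt(6.9120) = 2.6291

±(1.9779 + 2.6291i) i.e. 1.9779 + 2.6291i and -1.9779 - 2.6291i


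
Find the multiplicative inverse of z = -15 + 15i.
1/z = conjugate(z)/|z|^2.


|z|^2 = 225+225 = 450
1/z = (-15 - 15i)/450

1/z = -0.0333 - 0.0333i


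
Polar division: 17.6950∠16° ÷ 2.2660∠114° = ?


r = 17.6950 / 2.2660 = 7.8089
theta = 16° - 114° = -98° = 262° (mod 360)

7.8089 cis(262°)


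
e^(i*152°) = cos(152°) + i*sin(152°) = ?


cos(152°) = -0.8829
sin(152°) = 0.4695

e^(i*152°) = -0.8829 + 0.4695i


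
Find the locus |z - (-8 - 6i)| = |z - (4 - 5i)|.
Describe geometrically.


Equal distances means the locus is the perpendicular bisector of z1 and z2.
Midpoint = ((-8+4)/2, (-6+(-5))/2) = (-2.0000, -5.5000)

Perpendicular bisector through (-2.0000, -5.5000)


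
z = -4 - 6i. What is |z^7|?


|z| = sqrt(16+36) = sqrt(52) = 7.2111
|z^7| = |z|^7 = (sqrt(52))^7 = 52^3 * sqrt(52) = 140608*sqrt(52)

|z^7| = 140608*sqrt(52) ≈ 1013938.7075


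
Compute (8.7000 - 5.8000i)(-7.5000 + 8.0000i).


Real = 8.7*(-7.5) - (-5.8)*8 = -65.25 - (-46.4) = -18.85
Imag = 8.7*8 - (7.5)*(-5.8) = 69.6 + 43.5 = 113.1

-18.8500 + 113.1000i


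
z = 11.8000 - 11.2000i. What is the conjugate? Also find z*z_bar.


z_bar = 11.8000 + 11.2000i
z*z_bar = 11.8^2 + (-11.2)^2 = 139.24 + 125.44 = 264.68

z_bar = 11.8000 + 11.2000i, z*z_bar = 264.68


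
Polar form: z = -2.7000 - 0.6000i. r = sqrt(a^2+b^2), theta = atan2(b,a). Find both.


r = sqrt(7.29+0.36) = sqrt(7.65) = 2.7659
theta = atan2(-0.6, -2.7) = -167.4712 degrees

r = 2.7659, theta = -167.4712 degrees


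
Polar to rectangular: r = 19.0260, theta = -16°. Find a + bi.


a = 19.0260*cos(-16°) = 19.0260*0.961262 = 18.2890
b = 19.0260*sin(-16°) = 19.0260*(-0.27564) = -5.2443

18.2890 - 5.2443i


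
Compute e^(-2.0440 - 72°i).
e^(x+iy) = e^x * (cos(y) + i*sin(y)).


e^-2.0440 = 0.1295
cos(-72°) = 0.309
sin(-72°) = -0.9511
Real = 0.1295*0.309 = 0.0400
Imag = 0.1295*(-0.9511) = -0.1232

0.0400 - 0.1232i


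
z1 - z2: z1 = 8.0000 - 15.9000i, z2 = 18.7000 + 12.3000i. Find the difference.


Real: 8 - 18.7 = -10.7
Imag: -15.9 - 12.3 = -28.2

-10.7000 - 28.2000i


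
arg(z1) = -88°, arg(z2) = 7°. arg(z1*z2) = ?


arg(z1*z2) = -88° + 7° = -81°
Normalized to (-180°, 180°]: -81°

-81°


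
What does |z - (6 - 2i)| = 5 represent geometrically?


|z - z0| = r is a circle with center z0 and radius r.
Center = (6, -2), radius = 5

Circle with center (6, -2) and radius 5


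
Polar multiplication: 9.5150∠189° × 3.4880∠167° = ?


r = 9.5150 * 3.4880 = 33.1883
theta = 189° + 167° = 356° = 356° (mod 360)

33.1883 cis(356°)


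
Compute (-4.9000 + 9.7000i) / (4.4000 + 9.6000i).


Conjugate of z2 = 4.4000 - 9.6000i
Numerator: (-4.9000 + 9.7000i)(4.4000 - 9.6000i) = 71.5600 + 89.7200i
Denominator: 4.4^2 + 9.6^2 = 111.52
Result = (71.5600 + 89.7200i)/111.52

0.6417 + 0.8045i


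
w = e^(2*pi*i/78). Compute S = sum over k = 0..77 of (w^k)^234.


The roots are w_k = w^k with w = e^(2*pi*i/78), and (w^k)^234 = (w^234)^k.
So S = 1 + u + u^2 + ... + u^(77) with u = w^234.
234 = 3*78 + 0, so 234 is a multiple of 78 and u = (w^78)^3 = 1.
Every one of the 78 terms equals 1: S = 78

S = 78


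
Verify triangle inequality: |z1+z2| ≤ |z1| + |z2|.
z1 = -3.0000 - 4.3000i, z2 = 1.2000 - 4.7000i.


|z1| = sqrt((-3)^2 + (-4.3)^2) = sqrt(27.49) = 5.2431
|z2| = sqrt(1.2^2 + (-4.7)^2) = sqrt(23.53) = 4.8508
z1+z2 = -1.8000 - 9.0000i
|z1+z2| = sqrt(84.24) = 9.1782
|z1|+|z2| = 5.2431 + 4.8508 = 10.0939

|z1+z2| = 9.1782 ≤ |z1|+|z2| = 10.0939 (verified)


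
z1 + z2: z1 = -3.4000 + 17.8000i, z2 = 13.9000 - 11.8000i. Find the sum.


Real: -3.4 + 13.9 = 10.5
Imag: 17.8 - 11.8 = 6

10.5000 + 6.0000i


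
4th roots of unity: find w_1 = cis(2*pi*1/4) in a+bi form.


Angle = 360*1/4 = 90°
a = cos(90°) = 0
b = sin(90°) = 1.0000

0 + 1.0000i


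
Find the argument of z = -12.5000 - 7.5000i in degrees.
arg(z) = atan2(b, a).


Re = -12.5, Im = -7.5
arg = atan2(-7.5, -12.5) = -149.0362 degrees

arg(z) = -149.0362 degrees


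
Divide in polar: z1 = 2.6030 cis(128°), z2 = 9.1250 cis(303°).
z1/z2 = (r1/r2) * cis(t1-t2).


r = 2.6030 / 9.1250 = 0.2853
theta = 128° - 303° = -175° = 185° (mod 360)

0.2853 cis(185°)


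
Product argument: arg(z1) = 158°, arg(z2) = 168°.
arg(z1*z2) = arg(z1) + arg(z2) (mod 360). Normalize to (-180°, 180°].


arg(z1*z2) = 158° + 168° = 326°
Normalized to (-180°, 180°]: -34°

-34°


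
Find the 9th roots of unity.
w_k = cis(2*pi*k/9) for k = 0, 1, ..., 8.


The 9th roots of unity are cis(360k/9°) for k=0..8
Angle step = 360/9 = 40°
Primitive root: cis(40°)
Primitive root = 0.7660 + 0.6428i

9 roots at angles: 0°, 40°, 80°, 120°, 160°, 200°, 240°, 280°, 320°


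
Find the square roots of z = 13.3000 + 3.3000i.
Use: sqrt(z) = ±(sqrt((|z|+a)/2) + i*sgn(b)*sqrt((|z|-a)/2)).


|z| = sqrt(176.89+10.89) = 13.7033
sqrt((|z|+a)/2) = sqrt((13.7033+13.3)/2) = sqrt(13.5016) = 3.6745
sqrt((|z|-a)/2) = sqrt((13.7033-13.3)/2) = sqrt(0.2016) = 0.4490

±(3.6745 + 0.4490i) i.e. 3.6745 + 0.4490i and -3.6745 - 0.4490i


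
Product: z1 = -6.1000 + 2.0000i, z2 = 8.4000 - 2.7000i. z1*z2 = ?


Real = -6.1*8.4 - 2*(-2.7) = -51.24 - (-5.4) = -45.84
Imag = -6.1*(-2.7) + 8.4*2 = 16.47 + 16.8 = 33.27

-45.8400 + 33.2700i


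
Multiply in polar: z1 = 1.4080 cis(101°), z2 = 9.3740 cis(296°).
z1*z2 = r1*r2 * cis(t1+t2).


r = 1.4080 * 9.3740 = 13.1986
theta = 101° + 296° = 397° = 37° (mod 360)

13.1986 cis(37°)


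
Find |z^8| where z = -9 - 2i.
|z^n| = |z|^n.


|z| = sqrt(81+4) = sqrt(85) = 9.2195
|z^8| = |z|^8 = (sqrt(85))^8 = 85^4 = 52200625

|z^8| = 52200625


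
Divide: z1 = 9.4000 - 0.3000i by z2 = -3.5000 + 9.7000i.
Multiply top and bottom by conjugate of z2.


Conjugate of z2 = -3.5000 - 9.7000i
Numerator: (9.4000 - 0.3000i)(-3.5000 - 9.7000i) = -35.8100 - 90.1300i
Denominator: (-3.5)^2 + 9.7^2 = 106.34
Result = (-35.8100 - 90.1300i)/106.34

-0.3368 - 0.8476i


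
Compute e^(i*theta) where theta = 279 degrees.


cos(279°) = 0.1564
sin(279°) = -0.9877

e^(i*279°) = 0.1564 - 0.9877i


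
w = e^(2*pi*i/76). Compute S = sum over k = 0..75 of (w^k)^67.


The roots are w_k = w^k with w = e^(2*pi*i/76), and (w^k)^67 = (w^67)^k.
So S = 1 + u + u^2 + ... + u^(75) with u = w^67.
67 = 0*76 + 67, so 67 is not a multiple of 76: u = w^67 ≠ 1 (w is a primitive 76th root), while u^76 = (w^76)^67 = 1.
Geometric series: S = (1 - u^76)/(1 - u) = (1 - 1)/(1 - u) = 0

S = 0


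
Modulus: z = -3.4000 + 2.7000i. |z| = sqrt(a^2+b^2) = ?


|z| = sqrt((-3.4)^2 + 2.7^2) = sqrt(11.56 + 7.29) = sqrt(18.85) = 4.3417

|z| = 4.3417


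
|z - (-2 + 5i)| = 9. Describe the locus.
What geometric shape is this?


|z - z0| = r is a circle with center z0 and radius r.
Center = (-2, 5), radius = 9

Circle with center (-2, 5) and radius 9


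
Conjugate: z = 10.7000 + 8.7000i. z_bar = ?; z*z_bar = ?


z_bar = 10.7000 - 8.7000i
z*z_bar = 10.7^2 + 8.7^2 = 114.49 + 75.69 = 190.18

z_bar = 10.7000 - 8.7000i, z*z_bar = 190.18


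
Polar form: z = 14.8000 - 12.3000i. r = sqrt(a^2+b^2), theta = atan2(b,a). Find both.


r = sqrt(219.04+151.29) = sqrt(370.33) = 19.2440
theta = atan2(-12.3, 14.8) = -39.7293 degrees

r = 19.2440, theta = -39.7293 degrees


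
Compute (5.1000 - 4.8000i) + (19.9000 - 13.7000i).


Real: 5.1 + 19.9 = 25
Imag: -4.8 - 13.7 = -18.5

25.0000 - 18.5000i


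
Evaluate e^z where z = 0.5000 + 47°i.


e^0.5000 = 1.6487
cos(47°) = 0.682
sin(47°) = 0.73135
Real = 1.6487*0.682 = 1.1244
Imag = 1.6487*0.73135 = 1.2058

1.1244 + 1.2058i


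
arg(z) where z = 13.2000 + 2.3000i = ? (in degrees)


Re = 13.2, Im = 2.3
arg = atan2(2.3, 13.2) = 9.8841 degrees

arg(z) = 9.8841 degrees


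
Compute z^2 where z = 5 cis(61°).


r^2 = 5^2 = 25
n*theta = 2*61° = 122° = 122° (mod 360)
a = 25*cos(122°) = -13.2480
b = 25*sin(122°) = 21.2012

25 cis(122°) = -13.2480 + 21.2012i


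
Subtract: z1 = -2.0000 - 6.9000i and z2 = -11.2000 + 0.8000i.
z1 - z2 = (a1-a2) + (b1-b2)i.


Real: -2 + 11.2 = 9.2
Imag: -6.9 - 0.8 = -7.7

9.2000 - 7.7000i


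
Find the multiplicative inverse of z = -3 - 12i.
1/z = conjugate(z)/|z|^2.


|z|^2 = 9+144 = 153
1/z = (-3 + 12i)/153

1/z = -0.0196 + 0.0784i


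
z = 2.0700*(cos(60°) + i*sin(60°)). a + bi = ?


a = 2.0700*cos(60°) = 2.0700*0.5 = 1.0350
b = 2.0700*sin(60°) = 2.0700*0.86603 = 1.7927

1.0350 + 1.7927i


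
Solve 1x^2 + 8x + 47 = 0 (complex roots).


disc = 8^2 - 4*1*47 = 64 - 188 = -124
sqrt(|disc|) = sqrt(124) = 11.1355
Real part = -8/(2*1) = -4.0000
Imag part = 11.1355/(2*1) = 5.5678

-4.0000 ± 5.5678i
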